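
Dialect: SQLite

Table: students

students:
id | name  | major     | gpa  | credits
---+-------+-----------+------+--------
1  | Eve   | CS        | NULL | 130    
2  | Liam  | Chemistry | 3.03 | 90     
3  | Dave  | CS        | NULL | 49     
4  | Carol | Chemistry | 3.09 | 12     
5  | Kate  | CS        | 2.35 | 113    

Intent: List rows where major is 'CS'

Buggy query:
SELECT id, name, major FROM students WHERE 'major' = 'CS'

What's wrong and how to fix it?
Bug: 'major' in single quotes is a string literal, not the column; the comparison is literal-vs-literal and never true

Fix: Remove the quotes around the column name (or use double quotes for an identifier)

Corrected query:
SELECT id, name, major FROM students WHERE major = 'CS'

Result:
id | name | major
---+------+------
1  | Eve  | CS   
3  | Dave | CS   
5  | Kate | CS   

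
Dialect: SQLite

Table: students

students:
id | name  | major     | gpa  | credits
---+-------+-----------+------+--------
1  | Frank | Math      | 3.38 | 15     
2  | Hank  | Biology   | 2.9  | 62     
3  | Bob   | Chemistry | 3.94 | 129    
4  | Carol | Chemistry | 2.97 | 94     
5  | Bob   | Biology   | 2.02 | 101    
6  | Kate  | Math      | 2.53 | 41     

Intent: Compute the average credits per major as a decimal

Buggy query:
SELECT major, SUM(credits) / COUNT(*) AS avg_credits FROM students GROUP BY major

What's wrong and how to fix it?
Bug: Both operands are integers, so '/' performs integer division and truncates

Fix: Cast one side to REAL so the division keeps the fractional part

Corrected query:
SELECT major, SUM(credits) * 1.0 / COUNT(*) AS avg_credits FROM students GROUP BY major

Result:
major     | avg_credits
----------+------------
Biology   | 81.5       
Chemistry | 111.5      
Math      | 28         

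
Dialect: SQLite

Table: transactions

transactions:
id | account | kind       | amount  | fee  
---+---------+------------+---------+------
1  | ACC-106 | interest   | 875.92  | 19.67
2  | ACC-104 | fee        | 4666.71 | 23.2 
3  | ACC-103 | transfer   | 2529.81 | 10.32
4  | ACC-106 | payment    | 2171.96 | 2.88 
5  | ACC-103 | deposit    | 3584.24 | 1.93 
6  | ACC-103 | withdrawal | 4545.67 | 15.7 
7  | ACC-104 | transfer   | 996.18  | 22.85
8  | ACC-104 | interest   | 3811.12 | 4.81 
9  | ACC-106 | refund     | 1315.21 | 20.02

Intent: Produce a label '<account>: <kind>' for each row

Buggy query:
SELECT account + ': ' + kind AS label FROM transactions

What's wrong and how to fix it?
Bug: '+' is numeric addition; on text columns SQLite converts them to 0 instead of concatenating

Fix: Use the || operator for string concatenation

Corrected query:
SELECT account || ': ' || kind AS label FROM transactions

Result:
label              
-------------------
ACC-106: interest  
ACC-104: fee       
ACC-103: transfer  
ACC-106: payment   
ACC-103: deposit   
ACC-103: withdrawal
ACC-104: transfer  
ACC-104: interest  
ACC-106: refund    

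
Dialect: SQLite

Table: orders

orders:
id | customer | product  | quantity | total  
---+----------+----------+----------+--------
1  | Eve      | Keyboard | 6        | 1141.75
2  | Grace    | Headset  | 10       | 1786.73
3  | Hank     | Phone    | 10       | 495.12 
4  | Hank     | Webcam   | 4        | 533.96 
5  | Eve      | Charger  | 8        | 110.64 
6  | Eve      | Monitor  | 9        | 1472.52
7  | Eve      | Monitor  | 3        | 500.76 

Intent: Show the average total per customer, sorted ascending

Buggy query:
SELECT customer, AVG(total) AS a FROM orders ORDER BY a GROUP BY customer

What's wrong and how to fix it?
Bug: ORDER BY appears before GROUP BY; SQL clause order requires GROUP BY first

Fix: Reorder: SELECT … FROM … GROUP BY … ORDER BY …

Corrected query:
SELECT customer, AVG(total) AS a FROM orders GROUP BY customer ORDER BY a

Result:
customer | a       
---------+---------
Hank     | 514.54  
Eve      | 806.4175
Grace    | 1786.73 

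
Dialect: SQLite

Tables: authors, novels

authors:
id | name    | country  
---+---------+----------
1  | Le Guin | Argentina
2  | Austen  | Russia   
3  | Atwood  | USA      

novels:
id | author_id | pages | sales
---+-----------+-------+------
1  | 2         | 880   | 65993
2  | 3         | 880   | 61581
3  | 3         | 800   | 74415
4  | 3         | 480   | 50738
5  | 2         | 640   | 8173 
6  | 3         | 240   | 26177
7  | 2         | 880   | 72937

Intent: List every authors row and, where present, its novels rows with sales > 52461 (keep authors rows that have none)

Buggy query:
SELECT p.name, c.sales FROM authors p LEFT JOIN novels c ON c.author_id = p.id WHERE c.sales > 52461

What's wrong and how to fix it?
Bug: Filtering c.sales in WHERE discards the NULL rows produced by LEFT JOIN, turning it into an inner join

Fix: Move the right-table condition into the ON clause so unmatched parents are kept

Corrected query:
SELECT p.name, c.sales FROM authors p LEFT JOIN novels c ON c.author_id = p.id AND c.sales > 52461

Result:
name    | sales
--------+------
Le Guin | NULL 
Austen  | 65993
Austen  | 72937
Atwood  | 61581
Atwood  | 74415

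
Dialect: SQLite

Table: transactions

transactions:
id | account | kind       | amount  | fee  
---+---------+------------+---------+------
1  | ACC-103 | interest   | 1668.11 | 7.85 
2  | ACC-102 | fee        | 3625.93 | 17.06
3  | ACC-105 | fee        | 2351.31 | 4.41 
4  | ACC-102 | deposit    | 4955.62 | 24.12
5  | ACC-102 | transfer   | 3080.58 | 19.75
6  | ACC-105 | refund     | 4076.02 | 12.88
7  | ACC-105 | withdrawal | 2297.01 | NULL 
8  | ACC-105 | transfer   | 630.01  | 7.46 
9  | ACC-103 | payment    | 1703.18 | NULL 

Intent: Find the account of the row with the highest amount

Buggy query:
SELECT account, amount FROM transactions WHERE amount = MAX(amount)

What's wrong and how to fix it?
Bug: MAX(amount) is an aggregate and cannot be used directly in WHERE

Fix: Use a subquery: WHERE amount = (SELECT MAX(amount) FROM transactions)

Corrected query:
SELECT account, amount FROM transactions WHERE amount = (SELECT MAX(amount) FROM transactions)

Result:
account | amount 
--------+--------
ACC-102 | 4955.62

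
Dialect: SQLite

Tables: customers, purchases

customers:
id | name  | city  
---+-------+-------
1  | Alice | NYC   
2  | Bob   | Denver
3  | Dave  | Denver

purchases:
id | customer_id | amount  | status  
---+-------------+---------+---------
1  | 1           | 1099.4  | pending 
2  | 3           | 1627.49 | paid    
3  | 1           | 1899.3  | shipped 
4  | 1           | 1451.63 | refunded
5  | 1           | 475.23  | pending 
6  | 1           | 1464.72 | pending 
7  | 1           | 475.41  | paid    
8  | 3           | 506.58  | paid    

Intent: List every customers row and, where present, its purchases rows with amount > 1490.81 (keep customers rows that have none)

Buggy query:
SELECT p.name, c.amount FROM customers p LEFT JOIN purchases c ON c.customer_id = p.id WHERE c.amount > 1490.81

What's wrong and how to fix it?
Bug: Filtering c.amount in WHERE discards the NULL rows produced by LEFT JOIN, turning it into an inner join

Fix: Put 'c.amount > 1490.81' in the JOIN's ON clause instead of WHERE

Corrected query:
SELECT p.name, c.amount FROM customers p LEFT JOIN purchases c ON c.customer_id = p.id AND c.amount > 1490.81

Result:
name  | amount 
------+--------
Alice | 1899.3 
Bob   | NULL   
Dave  | 1627.49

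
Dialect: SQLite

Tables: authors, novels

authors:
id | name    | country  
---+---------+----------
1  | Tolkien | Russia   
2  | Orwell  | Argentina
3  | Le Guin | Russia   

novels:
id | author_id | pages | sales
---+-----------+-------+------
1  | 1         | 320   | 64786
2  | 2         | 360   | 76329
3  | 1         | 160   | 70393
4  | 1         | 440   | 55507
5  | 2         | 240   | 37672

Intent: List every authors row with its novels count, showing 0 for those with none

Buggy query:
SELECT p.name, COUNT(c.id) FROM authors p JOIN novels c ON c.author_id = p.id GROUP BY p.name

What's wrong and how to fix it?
Bug: INNER JOIN drops authors rows that have no matching novels rows

Fix: Switch to LEFT JOIN to retain unmatched parent rows

Corrected query:
SELECT p.name, COUNT(c.id) FROM authors p LEFT JOIN novels c ON c.author_id = p.id GROUP BY p.name

Result:
name    | COUNT(c.id)
--------+------------
Le Guin | 0          
Orwell  | 2          
Tolkien | 3          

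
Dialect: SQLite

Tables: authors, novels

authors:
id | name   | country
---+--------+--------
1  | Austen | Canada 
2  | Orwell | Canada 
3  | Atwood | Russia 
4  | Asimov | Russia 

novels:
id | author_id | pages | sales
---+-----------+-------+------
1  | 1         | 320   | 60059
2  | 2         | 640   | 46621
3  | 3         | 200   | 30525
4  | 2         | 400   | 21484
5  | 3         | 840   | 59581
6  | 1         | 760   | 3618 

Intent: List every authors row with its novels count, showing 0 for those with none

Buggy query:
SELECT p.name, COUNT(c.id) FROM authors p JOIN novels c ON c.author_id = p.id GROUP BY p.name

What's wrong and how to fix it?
Bug: An inner join excludes parents with zero children

Fix: Switch to LEFT JOIN to retain unmatched parent rows

Corrected query:
SELECT p.name, COUNT(c.id) FROM authors p LEFT JOIN novels c ON c.author_id = p.id GROUP BY p.name

Result:
name   | COUNT(c.id)
-------+------------
Asimov | 0          
Atwood | 2          
Austen | 2          
Orwell | 2          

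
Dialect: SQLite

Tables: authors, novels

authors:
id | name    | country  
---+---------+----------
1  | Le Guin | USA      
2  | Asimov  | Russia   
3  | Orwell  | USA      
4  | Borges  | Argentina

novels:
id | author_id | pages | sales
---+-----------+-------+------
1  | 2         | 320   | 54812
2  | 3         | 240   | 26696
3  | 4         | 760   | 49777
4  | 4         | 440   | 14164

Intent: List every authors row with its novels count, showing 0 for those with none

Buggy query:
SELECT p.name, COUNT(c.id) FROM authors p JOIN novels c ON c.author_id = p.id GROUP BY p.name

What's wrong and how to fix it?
Bug: INNER JOIN drops authors rows that have no matching novels rows

Fix: Use LEFT JOIN so parents without children still appear (COUNT(c.id) gives 0)

Corrected query:
SELECT p.name, COUNT(c.id) FROM authors p LEFT JOIN novels c ON c.author_id = p.id GROUP BY p.name

Result:
name    | COUNT(c.id)
--------+------------
Asimov  | 1          
Borges  | 2          
Le Guin | 0          
Orwell  | 1          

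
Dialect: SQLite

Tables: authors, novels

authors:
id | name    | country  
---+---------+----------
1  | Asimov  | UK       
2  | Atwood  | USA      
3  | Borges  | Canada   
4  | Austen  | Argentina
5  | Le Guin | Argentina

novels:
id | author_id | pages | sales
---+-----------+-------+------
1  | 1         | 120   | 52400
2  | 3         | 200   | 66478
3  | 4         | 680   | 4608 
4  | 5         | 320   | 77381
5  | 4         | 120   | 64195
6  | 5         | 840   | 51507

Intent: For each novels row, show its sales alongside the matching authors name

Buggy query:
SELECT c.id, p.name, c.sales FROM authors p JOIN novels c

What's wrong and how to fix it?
Bug: Missing join condition: each novels row is matched to all authors rows instead of just its own

Fix: Add ON c.author_id = p.id to the JOIN

Corrected query:
SELECT c.id, p.name, c.sales FROM authors p JOIN novels c ON c.author_id = p.id

Result:
id | name    | sales
---+---------+------
1  | Asimov  | 52400
2  | Borges  | 66478
3  | Austen  | 4608 
4  | Le Guin | 77381
5  | Austen  | 64195
6  | Le Guin | 51507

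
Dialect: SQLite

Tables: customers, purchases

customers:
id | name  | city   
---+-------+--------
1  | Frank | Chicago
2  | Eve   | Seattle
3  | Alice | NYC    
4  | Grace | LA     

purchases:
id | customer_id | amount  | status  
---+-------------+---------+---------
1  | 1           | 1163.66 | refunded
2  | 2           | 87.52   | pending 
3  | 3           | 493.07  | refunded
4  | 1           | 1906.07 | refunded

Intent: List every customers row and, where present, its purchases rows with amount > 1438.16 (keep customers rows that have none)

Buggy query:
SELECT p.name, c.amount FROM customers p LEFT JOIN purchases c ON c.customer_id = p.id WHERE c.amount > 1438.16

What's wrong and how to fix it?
Bug: A WHERE condition on the right-hand table after LEFT JOIN drops unmatched parents

Fix: Put 'c.amount > 1438.16' in the JOIN's ON clause instead of WHERE

Corrected query:
SELECT p.name, c.amount FROM customers p LEFT JOIN purchases c ON c.customer_id = p.id AND c.amount > 1438.16

Result:
name  | amount 
------+--------
Frank | 1906.07
Eve   | NULL   
Alice | NULL   
Grace | NULL   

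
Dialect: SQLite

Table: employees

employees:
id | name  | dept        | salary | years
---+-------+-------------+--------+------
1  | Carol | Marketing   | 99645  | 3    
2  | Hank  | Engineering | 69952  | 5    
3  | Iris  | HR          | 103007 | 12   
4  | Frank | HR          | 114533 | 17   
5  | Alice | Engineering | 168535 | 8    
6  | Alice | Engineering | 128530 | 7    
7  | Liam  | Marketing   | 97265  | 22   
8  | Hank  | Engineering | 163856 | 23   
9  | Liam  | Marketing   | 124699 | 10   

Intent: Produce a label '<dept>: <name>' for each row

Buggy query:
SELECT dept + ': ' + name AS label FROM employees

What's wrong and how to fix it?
Bug: '+' is numeric addition; on text columns SQLite converts them to 0 instead of concatenating

Fix: Use the || operator for string concatenation

Corrected query:
SELECT dept || ': ' || name AS label FROM employees

Result:
label             
------------------
Marketing: Carol  
Engineering: Hank 
HR: Iris          
HR: Frank         
Engineering: Alice
Engineering: Alice
Marketing: Liam   
Engineering: Hank 
Marketing: Liam   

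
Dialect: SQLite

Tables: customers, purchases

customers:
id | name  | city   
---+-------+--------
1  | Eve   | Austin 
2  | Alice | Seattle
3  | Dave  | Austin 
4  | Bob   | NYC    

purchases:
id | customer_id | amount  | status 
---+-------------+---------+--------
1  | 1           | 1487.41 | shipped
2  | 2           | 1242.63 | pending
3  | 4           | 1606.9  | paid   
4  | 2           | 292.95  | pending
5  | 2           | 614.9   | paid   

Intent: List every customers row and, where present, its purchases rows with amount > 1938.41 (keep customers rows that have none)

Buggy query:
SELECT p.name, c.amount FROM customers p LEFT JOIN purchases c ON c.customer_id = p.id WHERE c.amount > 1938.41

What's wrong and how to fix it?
Bug: Filtering c.amount in WHERE discards the NULL rows produced by LEFT JOIN, turning it into an inner join

Fix: Move the right-table condition into the ON clause so unmatched parents are kept

Corrected query:
SELECT p.name, c.amount FROM customers p LEFT JOIN purchases c ON c.customer_id = p.id AND c.amount > 1938.41

Result:
name  | amount
------+-------
Eve   | NULL  
Alice | NULL  
Dave  | NULL  
Bob   | NULL  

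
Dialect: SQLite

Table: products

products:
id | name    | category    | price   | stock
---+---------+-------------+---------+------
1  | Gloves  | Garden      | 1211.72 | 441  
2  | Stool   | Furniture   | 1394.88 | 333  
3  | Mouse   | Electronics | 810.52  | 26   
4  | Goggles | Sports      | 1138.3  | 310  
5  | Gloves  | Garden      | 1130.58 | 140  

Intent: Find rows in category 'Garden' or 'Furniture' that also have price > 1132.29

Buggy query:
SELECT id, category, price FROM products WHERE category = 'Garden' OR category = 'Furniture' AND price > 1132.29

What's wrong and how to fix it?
Bug: AND binds tighter than OR, so this parses as category = 'Garden' OR (category = 'Furniture' AND price > 1132.29)

Fix: Add parentheses around the OR so the AND applies to both alternatives

Corrected query:
SELECT id, category, price FROM products WHERE (category = 'Garden' OR category = 'Furniture') AND price > 1132.29

Result:
id | category  | price  
---+-----------+--------
1  | Garden    | 1211.72
2  | Furniture | 1394.88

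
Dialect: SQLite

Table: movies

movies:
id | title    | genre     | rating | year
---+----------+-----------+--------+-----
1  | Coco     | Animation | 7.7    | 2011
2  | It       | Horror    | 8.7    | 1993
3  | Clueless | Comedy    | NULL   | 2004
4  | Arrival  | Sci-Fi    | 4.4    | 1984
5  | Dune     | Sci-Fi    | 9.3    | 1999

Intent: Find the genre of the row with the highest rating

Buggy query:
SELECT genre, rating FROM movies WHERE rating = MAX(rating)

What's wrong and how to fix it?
Bug: WHERE is evaluated per row; an aggregate over the whole table isn't defined there

Fix: Use a subquery: WHERE rating = (SELECT MAX(rating) FROM movies)

Corrected query:
SELECT genre, rating FROM movies WHERE rating = (SELECT MAX(rating) FROM movies)

Result:
genre  | rating
-------+-------
Sci-Fi | 9.3   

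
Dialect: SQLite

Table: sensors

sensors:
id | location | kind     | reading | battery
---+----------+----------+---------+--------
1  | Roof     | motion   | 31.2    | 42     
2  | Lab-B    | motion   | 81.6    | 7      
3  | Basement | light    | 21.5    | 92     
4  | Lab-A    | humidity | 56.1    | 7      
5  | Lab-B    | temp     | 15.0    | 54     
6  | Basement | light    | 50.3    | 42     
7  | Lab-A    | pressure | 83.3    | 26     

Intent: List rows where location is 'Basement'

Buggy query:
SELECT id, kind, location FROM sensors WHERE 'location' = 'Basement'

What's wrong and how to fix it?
Bug: Single quotes denote string literals in SQL; the column name is being compared as a constant string

Fix: Remove the quotes around the column name (or use double quotes for an identifier)

Corrected query:
SELECT id, kind, location FROM sensors WHERE location = 'Basement'

Result:
id | kind  | location
---+-------+---------
3  | light | Basement
6  | light | Basement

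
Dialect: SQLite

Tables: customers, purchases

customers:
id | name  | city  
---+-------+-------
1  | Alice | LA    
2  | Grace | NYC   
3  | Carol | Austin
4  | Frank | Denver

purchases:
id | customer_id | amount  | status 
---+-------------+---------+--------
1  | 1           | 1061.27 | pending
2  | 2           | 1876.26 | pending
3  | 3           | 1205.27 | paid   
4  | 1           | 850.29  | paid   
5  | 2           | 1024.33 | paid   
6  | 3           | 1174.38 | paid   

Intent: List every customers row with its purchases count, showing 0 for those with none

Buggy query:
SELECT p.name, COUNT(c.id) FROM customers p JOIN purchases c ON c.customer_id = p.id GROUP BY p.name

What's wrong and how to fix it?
Bug: INNER JOIN drops customers rows that have no matching purchases rows

Fix: Use LEFT JOIN so parents without children still appear (COUNT(c.id) gives 0)

Corrected query:
SELECT p.name, COUNT(c.id) FROM customers p LEFT JOIN purchases c ON c.customer_id = p.id GROUP BY p.name

Result:
name  | COUNT(c.id)
------+------------
Alice | 2          
Carol | 2          
Frank | 0          
Grace | 2          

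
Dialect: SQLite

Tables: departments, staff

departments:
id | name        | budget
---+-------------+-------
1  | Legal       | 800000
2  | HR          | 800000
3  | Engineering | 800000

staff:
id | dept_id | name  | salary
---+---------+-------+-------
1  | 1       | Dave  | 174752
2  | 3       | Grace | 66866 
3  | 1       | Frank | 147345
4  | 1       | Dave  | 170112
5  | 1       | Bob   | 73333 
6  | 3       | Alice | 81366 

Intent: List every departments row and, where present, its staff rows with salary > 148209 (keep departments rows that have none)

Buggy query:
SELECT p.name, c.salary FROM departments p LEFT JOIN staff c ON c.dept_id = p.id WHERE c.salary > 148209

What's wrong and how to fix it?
Bug: A WHERE condition on the right-hand table after LEFT JOIN drops unmatched parents

Fix: Put 'c.salary > 148209' in the JOIN's ON clause instead of WHERE

Corrected query:
SELECT p.name, c.salary FROM departments p LEFT JOIN staff c ON c.dept_id = p.id AND c.salary > 148209

Result:
name        | salary
------------+-------
Legal       | 170112
Legal       | 174752
HR          | NULL  
Engineering | NULL  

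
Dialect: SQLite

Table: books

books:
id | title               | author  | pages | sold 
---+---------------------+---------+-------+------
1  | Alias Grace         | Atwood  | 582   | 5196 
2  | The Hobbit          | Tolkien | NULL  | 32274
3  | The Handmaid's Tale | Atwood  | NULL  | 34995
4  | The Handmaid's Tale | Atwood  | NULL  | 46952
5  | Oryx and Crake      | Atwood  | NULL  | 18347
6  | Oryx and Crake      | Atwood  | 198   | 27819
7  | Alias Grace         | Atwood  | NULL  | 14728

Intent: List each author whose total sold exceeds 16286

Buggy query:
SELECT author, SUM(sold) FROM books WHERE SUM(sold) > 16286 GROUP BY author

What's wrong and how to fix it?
Bug: SUM(sold) is an aggregate, but WHERE filters rows before aggregation

Fix: Move the aggregate condition to a HAVING clause

Corrected query:
SELECT author, SUM(sold) FROM books GROUP BY author HAVING SUM(sold) > 16286

Result:
author  | SUM(sold)
--------+----------
Atwood  | 148037   
Tolkien | 32274    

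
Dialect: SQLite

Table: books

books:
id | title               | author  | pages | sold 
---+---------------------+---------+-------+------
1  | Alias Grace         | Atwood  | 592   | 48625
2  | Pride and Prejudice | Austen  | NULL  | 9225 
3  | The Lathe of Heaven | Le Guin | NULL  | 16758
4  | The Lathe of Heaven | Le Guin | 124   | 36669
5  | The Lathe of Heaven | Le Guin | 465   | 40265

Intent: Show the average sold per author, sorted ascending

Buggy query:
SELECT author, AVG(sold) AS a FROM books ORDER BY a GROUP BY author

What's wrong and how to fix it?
Bug: ORDER BY appears before GROUP BY; SQL clause order requires GROUP BY first

Fix: Move ORDER BY to the end, after GROUP BY

Corrected query:
SELECT author, AVG(sold) AS a FROM books GROUP BY author ORDER BY a

Result:
author  | a           
--------+-------------
Austen  | 9225        
Le Guin | 31230.666667
Atwood  | 48625       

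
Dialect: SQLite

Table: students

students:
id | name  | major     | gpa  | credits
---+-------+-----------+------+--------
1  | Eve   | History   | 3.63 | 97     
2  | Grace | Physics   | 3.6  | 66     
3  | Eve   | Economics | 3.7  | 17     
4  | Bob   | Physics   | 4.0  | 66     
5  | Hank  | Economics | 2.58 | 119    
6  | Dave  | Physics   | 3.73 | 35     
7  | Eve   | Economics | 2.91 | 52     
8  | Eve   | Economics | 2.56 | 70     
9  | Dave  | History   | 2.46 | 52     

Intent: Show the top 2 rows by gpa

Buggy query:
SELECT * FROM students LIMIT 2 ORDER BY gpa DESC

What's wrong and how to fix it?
Bug: LIMIT must come after ORDER BY

Fix: Swap the clauses: ORDER BY first, then LIMIT

Corrected query:
SELECT * FROM students ORDER BY gpa DESC LIMIT 2

Result:
id | name | major   | gpa  | credits
---+------+---------+------+--------
4  | Bob  | Physics | 4    | 66     
6  | Dave | Physics | 3.73 | 35     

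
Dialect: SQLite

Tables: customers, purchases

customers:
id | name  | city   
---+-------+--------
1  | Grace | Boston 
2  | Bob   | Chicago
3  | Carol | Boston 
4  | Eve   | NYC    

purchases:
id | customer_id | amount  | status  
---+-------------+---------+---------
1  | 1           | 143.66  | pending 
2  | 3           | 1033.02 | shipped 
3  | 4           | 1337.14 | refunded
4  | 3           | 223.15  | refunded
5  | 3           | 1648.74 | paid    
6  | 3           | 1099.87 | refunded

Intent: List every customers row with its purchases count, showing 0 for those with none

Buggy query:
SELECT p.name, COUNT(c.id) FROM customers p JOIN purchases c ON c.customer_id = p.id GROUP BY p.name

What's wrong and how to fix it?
Bug: An inner join excludes parents with zero children

Fix: Use LEFT JOIN so parents without children still appear (COUNT(c.id) gives 0)

Corrected query:
SELECT p.name, COUNT(c.id) FROM customers p LEFT JOIN purchases c ON c.customer_id = p.id GROUP BY p.name

Result:
name  | COUNT(c.id)
------+------------
Bob   | 0          
Carol | 4          
Eve   | 1          
Grace | 1          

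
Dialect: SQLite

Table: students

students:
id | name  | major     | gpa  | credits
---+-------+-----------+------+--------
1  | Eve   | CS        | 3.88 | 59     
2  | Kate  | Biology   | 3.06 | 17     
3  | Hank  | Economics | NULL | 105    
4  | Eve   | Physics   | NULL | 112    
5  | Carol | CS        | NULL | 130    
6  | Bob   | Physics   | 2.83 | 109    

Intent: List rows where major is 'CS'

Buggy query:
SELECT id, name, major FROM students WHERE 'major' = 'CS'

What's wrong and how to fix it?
Bug: Single quotes denote string literals in SQL; the column name is being compared as a constant string

Fix: Reference the column as major without single quotes

Corrected query:
SELECT id, name, major FROM students WHERE major = 'CS'

Result:
id | name  | major
---+-------+------
1  | Eve   | CS   
5  | Carol | CS   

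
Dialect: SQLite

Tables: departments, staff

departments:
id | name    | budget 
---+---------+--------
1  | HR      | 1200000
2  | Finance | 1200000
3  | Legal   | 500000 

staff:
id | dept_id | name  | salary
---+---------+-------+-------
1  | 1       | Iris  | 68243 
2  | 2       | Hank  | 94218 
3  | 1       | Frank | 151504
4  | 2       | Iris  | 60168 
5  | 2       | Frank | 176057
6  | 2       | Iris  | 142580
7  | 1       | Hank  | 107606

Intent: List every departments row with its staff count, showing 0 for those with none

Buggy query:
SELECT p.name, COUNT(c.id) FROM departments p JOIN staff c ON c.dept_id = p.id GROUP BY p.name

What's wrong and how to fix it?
Bug: INNER JOIN drops departments rows that have no matching staff rows

Fix: Switch to LEFT JOIN to retain unmatched parent rows

Corrected query:
SELECT p.name, COUNT(c.id) FROM departments p LEFT JOIN staff c ON c.dept_id = p.id GROUP BY p.name

Result:
name    | COUNT(c.id)
--------+------------
Finance | 4          
HR      | 3          
Legal   | 0          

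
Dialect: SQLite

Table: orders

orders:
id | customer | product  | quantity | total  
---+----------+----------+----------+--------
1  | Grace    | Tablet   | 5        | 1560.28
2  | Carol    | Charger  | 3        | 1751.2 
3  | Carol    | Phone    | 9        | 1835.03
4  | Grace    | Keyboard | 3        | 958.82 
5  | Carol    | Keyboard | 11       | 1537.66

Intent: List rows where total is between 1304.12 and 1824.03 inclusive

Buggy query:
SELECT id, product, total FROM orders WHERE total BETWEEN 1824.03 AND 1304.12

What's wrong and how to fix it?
Bug: The bounds are reversed; BETWEEN a AND b requires a <= b to match anything

Fix: Swap the bounds so the smaller value comes first

Corrected query:
SELECT id, product, total FROM orders WHERE total BETWEEN 1304.12 AND 1824.03

Result:
id | product  | total  
---+----------+--------
1  | Tablet   | 1560.28
2  | Charger  | 1751.2 
5  | Keyboard | 1537.66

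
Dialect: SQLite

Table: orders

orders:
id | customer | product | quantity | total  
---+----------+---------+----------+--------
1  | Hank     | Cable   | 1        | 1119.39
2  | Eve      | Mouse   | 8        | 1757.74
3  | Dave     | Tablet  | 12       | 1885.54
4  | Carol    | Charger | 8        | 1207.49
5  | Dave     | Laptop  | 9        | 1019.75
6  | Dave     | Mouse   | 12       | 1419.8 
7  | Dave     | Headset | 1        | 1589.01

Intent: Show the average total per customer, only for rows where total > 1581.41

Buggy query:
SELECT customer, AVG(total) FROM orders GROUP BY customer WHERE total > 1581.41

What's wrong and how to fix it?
Bug: Row-level WHERE must come before GROUP BY in the clause order

Fix: Place WHERE between FROM and GROUP BY

Corrected query:
SELECT customer, AVG(total) FROM orders WHERE total > 1581.41 GROUP BY customer

Result:
customer | AVG(total)
---------+-----------
Dave     | 1737.275  
Eve      | 1757.74   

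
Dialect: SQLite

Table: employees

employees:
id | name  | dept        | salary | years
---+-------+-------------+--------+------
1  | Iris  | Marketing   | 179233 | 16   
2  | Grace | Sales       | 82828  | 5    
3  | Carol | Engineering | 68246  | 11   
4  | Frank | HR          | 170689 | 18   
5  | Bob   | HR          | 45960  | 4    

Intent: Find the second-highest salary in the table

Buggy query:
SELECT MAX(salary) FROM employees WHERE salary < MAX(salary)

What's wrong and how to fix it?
Bug: MAX(salary) on the right of the comparison is an aggregate-in-WHERE error

Fix: Put the inner MAX in a scalar subquery

Corrected query:
SELECT MAX(salary) FROM employees WHERE salary < (SELECT MAX(salary) FROM employees)

Result:
MAX(salary)
-----------
170689     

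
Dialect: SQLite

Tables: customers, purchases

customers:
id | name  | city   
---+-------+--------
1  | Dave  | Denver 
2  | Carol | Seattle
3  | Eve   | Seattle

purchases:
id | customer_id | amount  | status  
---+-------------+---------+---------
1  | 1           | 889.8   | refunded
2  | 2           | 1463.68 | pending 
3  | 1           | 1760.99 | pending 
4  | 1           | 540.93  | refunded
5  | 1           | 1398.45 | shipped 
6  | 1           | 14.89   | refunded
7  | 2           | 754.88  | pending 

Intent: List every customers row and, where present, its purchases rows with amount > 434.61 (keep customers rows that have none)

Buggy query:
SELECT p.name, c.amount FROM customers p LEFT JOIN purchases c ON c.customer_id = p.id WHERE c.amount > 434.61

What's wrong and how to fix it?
Bug: A WHERE condition on the right-hand table after LEFT JOIN drops unmatched parents

Fix: Put 'c.amount > 434.61' in the JOIN's ON clause instead of WHERE

Corrected query:
SELECT p.name, c.amount FROM customers p LEFT JOIN purchases c ON c.customer_id = p.id AND c.amount > 434.61

Result:
name  | amount 
------+--------
Dave  | 540.93 
Dave  | 889.8  
Dave  | 1398.45
Dave  | 1760.99
Carol | 754.88 
Carol | 1463.68
Eve   | NULL   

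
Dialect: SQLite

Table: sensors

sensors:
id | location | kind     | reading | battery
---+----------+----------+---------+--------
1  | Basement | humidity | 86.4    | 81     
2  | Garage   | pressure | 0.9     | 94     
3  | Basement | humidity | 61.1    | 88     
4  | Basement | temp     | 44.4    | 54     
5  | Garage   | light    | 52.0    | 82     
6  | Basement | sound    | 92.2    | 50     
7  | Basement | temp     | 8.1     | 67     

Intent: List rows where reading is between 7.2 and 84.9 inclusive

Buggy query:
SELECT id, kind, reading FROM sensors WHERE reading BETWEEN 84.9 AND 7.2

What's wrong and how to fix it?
Bug: BETWEEN expects the lower bound first; with 84.9 AND 7.2 the range is empty

Fix: Swap the bounds so the smaller value comes first

Corrected query:
SELECT id, kind, reading FROM sensors WHERE reading BETWEEN 7.2 AND 84.9

Result:
id | kind     | reading
---+----------+--------
3  | humidity | 61.1   
4  | temp     | 44.4   
5  | light    | 52     
7  | temp     | 8.1    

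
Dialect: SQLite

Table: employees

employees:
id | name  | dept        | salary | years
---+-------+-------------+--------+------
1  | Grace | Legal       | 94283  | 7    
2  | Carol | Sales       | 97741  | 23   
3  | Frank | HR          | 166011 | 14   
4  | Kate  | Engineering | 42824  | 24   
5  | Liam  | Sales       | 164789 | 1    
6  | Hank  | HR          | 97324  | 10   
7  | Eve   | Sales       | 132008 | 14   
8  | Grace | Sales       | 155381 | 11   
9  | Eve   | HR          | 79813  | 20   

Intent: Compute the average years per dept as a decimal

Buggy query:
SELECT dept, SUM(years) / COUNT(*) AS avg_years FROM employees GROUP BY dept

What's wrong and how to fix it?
Bug: SUM(years) and COUNT(*) are both integers; the division truncates the fractional part

Fix: Multiply by 1.0 (or CAST to REAL) to force floating-point division

Corrected query:
SELECT dept, SUM(years) * 1.0 / COUNT(*) AS avg_years FROM employees GROUP BY dept

Result:
dept        | avg_years
------------+----------
Engineering | 24       
HR          | 14.666667
Legal       | 7        
Sales       | 12.25    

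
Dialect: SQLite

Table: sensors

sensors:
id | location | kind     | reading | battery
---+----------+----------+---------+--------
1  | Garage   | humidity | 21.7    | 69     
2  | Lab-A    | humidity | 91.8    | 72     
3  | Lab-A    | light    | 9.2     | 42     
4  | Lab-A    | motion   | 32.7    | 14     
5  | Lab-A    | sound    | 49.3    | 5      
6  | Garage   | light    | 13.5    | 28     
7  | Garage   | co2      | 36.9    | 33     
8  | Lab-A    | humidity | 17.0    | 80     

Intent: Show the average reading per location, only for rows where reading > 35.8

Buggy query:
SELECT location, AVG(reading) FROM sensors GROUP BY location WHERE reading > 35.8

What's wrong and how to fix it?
Bug: Row-level WHERE must come before GROUP BY in the clause order

Fix: Move the WHERE clause before GROUP BY

Corrected query:
SELECT location, AVG(reading) FROM sensors WHERE reading > 35.8 GROUP BY location

Result:
location | AVG(reading)
---------+-------------
Garage   | 36.9        
Lab-A    | 70.55       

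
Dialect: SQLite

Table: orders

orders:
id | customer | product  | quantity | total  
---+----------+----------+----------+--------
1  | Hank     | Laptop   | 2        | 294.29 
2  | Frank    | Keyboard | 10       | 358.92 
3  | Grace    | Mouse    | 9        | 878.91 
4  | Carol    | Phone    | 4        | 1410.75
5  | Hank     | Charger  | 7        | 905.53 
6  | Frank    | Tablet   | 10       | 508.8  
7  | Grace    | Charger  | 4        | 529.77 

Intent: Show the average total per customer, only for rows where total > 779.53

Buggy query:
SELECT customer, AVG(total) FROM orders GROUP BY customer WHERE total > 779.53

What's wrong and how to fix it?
Bug: WHERE cannot follow GROUP BY

Fix: Move the WHERE clause before GROUP BY

Corrected query:
SELECT customer, AVG(total) FROM orders WHERE total > 779.53 GROUP BY customer

Result:
customer | AVG(total)
---------+-----------
Carol    | 1410.75   
Grace    | 878.91    
Hank     | 905.53    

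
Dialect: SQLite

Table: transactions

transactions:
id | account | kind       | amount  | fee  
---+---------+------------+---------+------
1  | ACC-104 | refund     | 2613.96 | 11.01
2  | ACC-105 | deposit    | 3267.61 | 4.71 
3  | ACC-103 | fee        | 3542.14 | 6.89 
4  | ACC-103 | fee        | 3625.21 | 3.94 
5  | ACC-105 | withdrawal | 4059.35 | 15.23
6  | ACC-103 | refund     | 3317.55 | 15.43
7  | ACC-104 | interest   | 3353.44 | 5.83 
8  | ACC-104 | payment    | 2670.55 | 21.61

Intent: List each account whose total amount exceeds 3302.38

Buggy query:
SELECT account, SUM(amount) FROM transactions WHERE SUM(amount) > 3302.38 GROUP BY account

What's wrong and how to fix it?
Bug: Aggregate functions cannot appear in a WHERE clause

Fix: Move the aggregate condition to a HAVING clause

Corrected query:
SELECT account, SUM(amount) FROM transactions GROUP BY account HAVING SUM(amount) > 3302.38

Result:
account | SUM(amount)
--------+------------
ACC-103 | 10484.9    
ACC-104 | 8637.95    
ACC-105 | 7326.96    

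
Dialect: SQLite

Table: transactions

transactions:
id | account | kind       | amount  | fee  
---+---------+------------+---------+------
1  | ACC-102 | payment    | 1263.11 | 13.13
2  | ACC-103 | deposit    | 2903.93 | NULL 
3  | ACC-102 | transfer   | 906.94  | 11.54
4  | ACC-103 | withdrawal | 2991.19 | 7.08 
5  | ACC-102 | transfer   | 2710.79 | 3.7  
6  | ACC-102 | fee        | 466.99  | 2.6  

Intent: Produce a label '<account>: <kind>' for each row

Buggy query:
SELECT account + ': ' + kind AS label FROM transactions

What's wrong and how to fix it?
Bug: '+' is numeric addition; on text columns SQLite converts them to 0 instead of concatenating

Fix: Replace + with || to concatenate text

Corrected query:
SELECT account || ': ' || kind AS label FROM transactions

Result:
label              
-------------------
ACC-102: payment   
ACC-103: deposit   
ACC-102: transfer  
ACC-103: withdrawal
ACC-102: transfer  
ACC-102: fee       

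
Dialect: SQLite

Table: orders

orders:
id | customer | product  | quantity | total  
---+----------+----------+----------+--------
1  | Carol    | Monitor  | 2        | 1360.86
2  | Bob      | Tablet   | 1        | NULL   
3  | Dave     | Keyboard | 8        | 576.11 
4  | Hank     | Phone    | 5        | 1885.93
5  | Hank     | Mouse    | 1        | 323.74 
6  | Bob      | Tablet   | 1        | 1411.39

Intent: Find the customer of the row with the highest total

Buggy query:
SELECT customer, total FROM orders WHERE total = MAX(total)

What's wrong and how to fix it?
Bug: MAX(total) is an aggregate and cannot be used directly in WHERE

Fix: Use a subquery: WHERE total = (SELECT MAX(total) FROM orders)

Corrected query:
SELECT customer, total FROM orders WHERE total = (SELECT MAX(total) FROM orders)

Result:
customer | total  
---------+--------
Hank     | 1885.93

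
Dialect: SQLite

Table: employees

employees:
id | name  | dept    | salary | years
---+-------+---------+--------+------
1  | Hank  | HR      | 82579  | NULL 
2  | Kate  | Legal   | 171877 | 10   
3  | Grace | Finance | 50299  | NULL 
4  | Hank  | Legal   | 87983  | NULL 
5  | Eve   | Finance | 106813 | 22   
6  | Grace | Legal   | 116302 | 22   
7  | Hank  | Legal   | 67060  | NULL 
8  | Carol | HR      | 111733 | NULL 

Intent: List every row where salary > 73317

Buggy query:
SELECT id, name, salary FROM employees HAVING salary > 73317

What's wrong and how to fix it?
Bug: This is a non-aggregate query (no GROUP BY, no aggregates), so in SQLite the HAVING clause is invalid here; a row-level condition belongs in WHERE

Fix: Replace HAVING with WHERE since the condition applies to individual rows

Corrected query:
SELECT id, name, salary FROM employees WHERE salary > 73317

Result:
id | name  | salary
---+-------+-------
1  | Hank  | 82579 
2  | Kate  | 171877
4  | Hank  | 87983 
5  | Eve   | 106813
6  | Grace | 116302
8  | Carol | 111733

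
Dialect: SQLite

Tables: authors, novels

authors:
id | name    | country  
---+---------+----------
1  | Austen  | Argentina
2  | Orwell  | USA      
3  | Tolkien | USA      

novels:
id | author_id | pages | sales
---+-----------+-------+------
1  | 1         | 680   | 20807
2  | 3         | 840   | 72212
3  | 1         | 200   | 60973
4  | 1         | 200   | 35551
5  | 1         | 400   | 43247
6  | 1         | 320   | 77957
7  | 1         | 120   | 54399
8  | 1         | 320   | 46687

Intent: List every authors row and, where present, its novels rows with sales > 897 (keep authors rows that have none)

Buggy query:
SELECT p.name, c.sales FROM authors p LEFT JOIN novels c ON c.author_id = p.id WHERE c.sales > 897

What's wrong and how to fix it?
Bug: Filtering c.sales in WHERE discards the NULL rows produced by LEFT JOIN, turning it into an inner join

Fix: Put 'c.sales > 897' in the JOIN's ON clause instead of WHERE

Corrected query:
SELECT p.name, c.sales FROM authors p LEFT JOIN novels c ON c.author_id = p.id AND c.sales > 897

Result:
name    | sales
--------+------
Austen  | 20807
Austen  | 35551
Austen  | 43247
Austen  | 46687
Austen  | 54399
Austen  | 60973
Austen  | 77957
Orwell  | NULL 
Tolkien | 72212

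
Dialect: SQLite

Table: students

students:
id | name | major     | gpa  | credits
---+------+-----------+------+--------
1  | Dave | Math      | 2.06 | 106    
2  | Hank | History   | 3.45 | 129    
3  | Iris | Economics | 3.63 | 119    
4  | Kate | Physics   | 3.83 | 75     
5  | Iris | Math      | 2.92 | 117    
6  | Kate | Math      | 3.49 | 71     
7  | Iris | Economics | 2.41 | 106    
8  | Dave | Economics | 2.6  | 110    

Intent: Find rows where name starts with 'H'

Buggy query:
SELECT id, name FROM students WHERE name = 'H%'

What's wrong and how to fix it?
Bug: Wildcards only work with LIKE; '=' treats '%' as a literal character

Fix: Use LIKE for wildcard pattern matching

Corrected query:
SELECT id, name FROM students WHERE name LIKE 'H%'

Result:
id | name
---+-----
2  | Hank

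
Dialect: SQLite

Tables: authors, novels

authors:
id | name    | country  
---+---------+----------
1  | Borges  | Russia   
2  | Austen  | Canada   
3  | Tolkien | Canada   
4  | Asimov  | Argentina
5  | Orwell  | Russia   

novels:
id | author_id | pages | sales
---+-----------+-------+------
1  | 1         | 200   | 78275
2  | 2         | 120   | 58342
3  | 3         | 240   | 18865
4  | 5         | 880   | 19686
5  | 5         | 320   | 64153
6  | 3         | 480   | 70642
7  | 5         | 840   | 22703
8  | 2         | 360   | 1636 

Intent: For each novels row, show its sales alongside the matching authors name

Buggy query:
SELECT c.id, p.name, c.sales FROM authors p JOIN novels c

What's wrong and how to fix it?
Bug: Missing join condition: each novels row is matched to all authors rows instead of just its own

Fix: Add ON c.author_id = p.id to the JOIN

Corrected query:
SELECT c.id, p.name, c.sales FROM authors p JOIN novels c ON c.author_id = p.id

Result:
id | name    | sales
---+---------+------
1  | Borges  | 78275
2  | Austen  | 58342
3  | Tolkien | 18865
4  | Orwell  | 19686
5  | Orwell  | 64153
6  | Tolkien | 70642
7  | Orwell  | 22703
8  | Austen  | 1636 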